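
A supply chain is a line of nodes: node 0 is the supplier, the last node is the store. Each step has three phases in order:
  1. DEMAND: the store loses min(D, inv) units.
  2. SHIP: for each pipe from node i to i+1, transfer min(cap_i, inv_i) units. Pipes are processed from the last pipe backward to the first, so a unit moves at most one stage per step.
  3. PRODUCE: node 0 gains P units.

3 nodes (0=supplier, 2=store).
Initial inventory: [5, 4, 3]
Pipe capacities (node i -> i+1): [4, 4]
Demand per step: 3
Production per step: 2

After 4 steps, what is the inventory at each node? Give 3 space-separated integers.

Step 1: demand=3,sold=3 ship[1->2]=4 ship[0->1]=4 prod=2 -> inv=[3 4 4]
Step 2: demand=3,sold=3 ship[1->2]=4 ship[0->1]=3 prod=2 -> inv=[2 3 5]
Step 3: demand=3,sold=3 ship[1->2]=3 ship[0->1]=2 prod=2 -> inv=[2 2 5]
Step 4: demand=3,sold=3 ship[1->2]=2 ship[0->1]=2 prod=2 -> inv=[2 2 4]

2 2 4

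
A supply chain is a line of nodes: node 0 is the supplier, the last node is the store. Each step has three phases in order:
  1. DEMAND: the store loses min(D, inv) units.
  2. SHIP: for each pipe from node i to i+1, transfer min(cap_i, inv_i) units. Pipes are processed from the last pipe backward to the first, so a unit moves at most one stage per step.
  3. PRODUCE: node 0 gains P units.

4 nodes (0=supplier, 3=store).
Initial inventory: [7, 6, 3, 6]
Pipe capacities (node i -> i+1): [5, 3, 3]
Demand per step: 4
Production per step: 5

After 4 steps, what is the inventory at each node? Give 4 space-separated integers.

Step 1: demand=4,sold=4 ship[2->3]=3 ship[1->2]=3 ship[0->1]=5 prod=5 -> inv=[7 8 3 5]
Step 2: demand=4,sold=4 ship[2->3]=3 ship[1->2]=3 ship[0->1]=5 prod=5 -> inv=[7 10 3 4]
Step 3: demand=4,sold=4 ship[2->3]=3 ship[1->2]=3 ship[0->1]=5 prod=5 -> inv=[7 12 3 3]
Step 4: demand=4,sold=3 ship[2->3]=3 ship[1->2]=3 ship[0->1]=5 prod=5 -> inv=[7 14 3 3]

7 14 3 3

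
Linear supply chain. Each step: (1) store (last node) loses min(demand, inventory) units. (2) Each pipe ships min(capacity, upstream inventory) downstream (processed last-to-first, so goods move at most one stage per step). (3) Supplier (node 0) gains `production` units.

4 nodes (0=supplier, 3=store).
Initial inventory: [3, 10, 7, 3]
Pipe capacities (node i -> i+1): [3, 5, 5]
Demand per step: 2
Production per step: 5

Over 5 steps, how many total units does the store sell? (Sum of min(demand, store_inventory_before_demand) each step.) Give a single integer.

Answer: 10

Derivation:
Step 1: sold=2 (running total=2) -> [5 8 7 6]
Step 2: sold=2 (running total=4) -> [7 6 7 9]
Step 3: sold=2 (running total=6) -> [9 4 7 12]
Step 4: sold=2 (running total=8) -> [11 3 6 15]
Step 5: sold=2 (running total=10) -> [13 3 4 18]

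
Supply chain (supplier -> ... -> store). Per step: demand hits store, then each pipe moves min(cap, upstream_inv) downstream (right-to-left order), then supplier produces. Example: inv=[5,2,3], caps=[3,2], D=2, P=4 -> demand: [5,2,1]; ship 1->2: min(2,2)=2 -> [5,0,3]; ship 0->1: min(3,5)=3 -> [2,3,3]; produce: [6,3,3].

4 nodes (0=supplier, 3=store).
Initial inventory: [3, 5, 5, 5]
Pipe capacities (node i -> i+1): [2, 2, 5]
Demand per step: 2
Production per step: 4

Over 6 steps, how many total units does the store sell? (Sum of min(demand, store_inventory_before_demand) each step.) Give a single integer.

Answer: 12

Derivation:
Step 1: sold=2 (running total=2) -> [5 5 2 8]
Step 2: sold=2 (running total=4) -> [7 5 2 8]
Step 3: sold=2 (running total=6) -> [9 5 2 8]
Step 4: sold=2 (running total=8) -> [11 5 2 8]
Step 5: sold=2 (running total=10) -> [13 5 2 8]
Step 6: sold=2 (running total=12) -> [15 5 2 8]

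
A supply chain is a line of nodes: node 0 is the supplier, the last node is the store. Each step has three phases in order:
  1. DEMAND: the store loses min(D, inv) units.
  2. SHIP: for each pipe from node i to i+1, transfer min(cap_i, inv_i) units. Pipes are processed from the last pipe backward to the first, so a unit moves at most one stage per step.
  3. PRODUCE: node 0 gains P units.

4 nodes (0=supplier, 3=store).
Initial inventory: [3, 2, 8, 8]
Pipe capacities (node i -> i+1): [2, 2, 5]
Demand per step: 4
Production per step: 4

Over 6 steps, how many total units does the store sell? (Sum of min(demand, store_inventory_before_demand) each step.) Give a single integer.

Answer: 24

Derivation:
Step 1: sold=4 (running total=4) -> [5 2 5 9]
Step 2: sold=4 (running total=8) -> [7 2 2 10]
Step 3: sold=4 (running total=12) -> [9 2 2 8]
Step 4: sold=4 (running total=16) -> [11 2 2 6]
Step 5: sold=4 (running total=20) -> [13 2 2 4]
Step 6: sold=4 (running total=24) -> [15 2 2 2]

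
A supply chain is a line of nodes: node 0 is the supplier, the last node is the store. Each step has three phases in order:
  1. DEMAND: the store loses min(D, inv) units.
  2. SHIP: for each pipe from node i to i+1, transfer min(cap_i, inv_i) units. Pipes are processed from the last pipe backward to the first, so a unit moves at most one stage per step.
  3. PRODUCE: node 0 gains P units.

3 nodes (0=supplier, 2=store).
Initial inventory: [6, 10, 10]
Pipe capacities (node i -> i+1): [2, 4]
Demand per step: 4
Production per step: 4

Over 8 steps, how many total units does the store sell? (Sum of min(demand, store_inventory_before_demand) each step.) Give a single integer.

Step 1: sold=4 (running total=4) -> [8 8 10]
Step 2: sold=4 (running total=8) -> [10 6 10]
Step 3: sold=4 (running total=12) -> [12 4 10]
Step 4: sold=4 (running total=16) -> [14 2 10]
Step 5: sold=4 (running total=20) -> [16 2 8]
Step 6: sold=4 (running total=24) -> [18 2 6]
Step 7: sold=4 (running total=28) -> [20 2 4]
Step 8: sold=4 (running total=32) -> [22 2 2]

Answer: 32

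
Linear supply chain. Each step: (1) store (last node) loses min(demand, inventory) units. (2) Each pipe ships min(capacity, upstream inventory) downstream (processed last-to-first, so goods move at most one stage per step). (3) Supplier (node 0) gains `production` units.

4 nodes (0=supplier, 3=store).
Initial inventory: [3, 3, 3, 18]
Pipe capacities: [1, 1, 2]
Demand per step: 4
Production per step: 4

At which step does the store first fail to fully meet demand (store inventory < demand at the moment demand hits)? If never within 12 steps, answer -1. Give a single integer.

Step 1: demand=4,sold=4 ship[2->3]=2 ship[1->2]=1 ship[0->1]=1 prod=4 -> [6 3 2 16]
Step 2: demand=4,sold=4 ship[2->3]=2 ship[1->2]=1 ship[0->1]=1 prod=4 -> [9 3 1 14]
Step 3: demand=4,sold=4 ship[2->3]=1 ship[1->2]=1 ship[0->1]=1 prod=4 -> [12 3 1 11]
Step 4: demand=4,sold=4 ship[2->3]=1 ship[1->2]=1 ship[0->1]=1 prod=4 -> [15 3 1 8]
Step 5: demand=4,sold=4 ship[2->3]=1 ship[1->2]=1 ship[0->1]=1 prod=4 -> [18 3 1 5]
Step 6: demand=4,sold=4 ship[2->3]=1 ship[1->2]=1 ship[0->1]=1 prod=4 -> [21 3 1 2]
Step 7: demand=4,sold=2 ship[2->3]=1 ship[1->2]=1 ship[0->1]=1 prod=4 -> [24 3 1 1]
Step 8: demand=4,sold=1 ship[2->3]=1 ship[1->2]=1 ship[0->1]=1 prod=4 -> [27 3 1 1]
Step 9: demand=4,sold=1 ship[2->3]=1 ship[1->2]=1 ship[0->1]=1 prod=4 -> [30 3 1 1]
Step 10: demand=4,sold=1 ship[2->3]=1 ship[1->2]=1 ship[0->1]=1 prod=4 -> [33 3 1 1]
Step 11: demand=4,sold=1 ship[2->3]=1 ship[1->2]=1 ship[0->1]=1 prod=4 -> [36 3 1 1]
Step 12: demand=4,sold=1 ship[2->3]=1 ship[1->2]=1 ship[0->1]=1 prod=4 -> [39 3 1 1]
First stockout at step 7

7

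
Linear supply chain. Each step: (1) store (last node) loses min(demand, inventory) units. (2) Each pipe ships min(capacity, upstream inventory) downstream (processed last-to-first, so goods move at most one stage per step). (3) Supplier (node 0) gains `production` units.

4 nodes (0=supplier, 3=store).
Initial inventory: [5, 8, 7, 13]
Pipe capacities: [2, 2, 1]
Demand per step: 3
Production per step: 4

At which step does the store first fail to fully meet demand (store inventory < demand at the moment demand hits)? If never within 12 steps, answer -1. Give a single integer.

Step 1: demand=3,sold=3 ship[2->3]=1 ship[1->2]=2 ship[0->1]=2 prod=4 -> [7 8 8 11]
Step 2: demand=3,sold=3 ship[2->3]=1 ship[1->2]=2 ship[0->1]=2 prod=4 -> [9 8 9 9]
Step 3: demand=3,sold=3 ship[2->3]=1 ship[1->2]=2 ship[0->1]=2 prod=4 -> [11 8 10 7]
Step 4: demand=3,sold=3 ship[2->3]=1 ship[1->2]=2 ship[0->1]=2 prod=4 -> [13 8 11 5]
Step 5: demand=3,sold=3 ship[2->3]=1 ship[1->2]=2 ship[0->1]=2 prod=4 -> [15 8 12 3]
Step 6: demand=3,sold=3 ship[2->3]=1 ship[1->2]=2 ship[0->1]=2 prod=4 -> [17 8 13 1]
Step 7: demand=3,sold=1 ship[2->3]=1 ship[1->2]=2 ship[0->1]=2 prod=4 -> [19 8 14 1]
Step 8: demand=3,sold=1 ship[2->3]=1 ship[1->2]=2 ship[0->1]=2 prod=4 -> [21 8 15 1]
Step 9: demand=3,sold=1 ship[2->3]=1 ship[1->2]=2 ship[0->1]=2 prod=4 -> [23 8 16 1]
Step 10: demand=3,sold=1 ship[2->3]=1 ship[1->2]=2 ship[0->1]=2 prod=4 -> [25 8 17 1]
Step 11: demand=3,sold=1 ship[2->3]=1 ship[1->2]=2 ship[0->1]=2 prod=4 -> [27 8 18 1]
Step 12: demand=3,sold=1 ship[2->3]=1 ship[1->2]=2 ship[0->1]=2 prod=4 -> [29 8 19 1]
First stockout at step 7

7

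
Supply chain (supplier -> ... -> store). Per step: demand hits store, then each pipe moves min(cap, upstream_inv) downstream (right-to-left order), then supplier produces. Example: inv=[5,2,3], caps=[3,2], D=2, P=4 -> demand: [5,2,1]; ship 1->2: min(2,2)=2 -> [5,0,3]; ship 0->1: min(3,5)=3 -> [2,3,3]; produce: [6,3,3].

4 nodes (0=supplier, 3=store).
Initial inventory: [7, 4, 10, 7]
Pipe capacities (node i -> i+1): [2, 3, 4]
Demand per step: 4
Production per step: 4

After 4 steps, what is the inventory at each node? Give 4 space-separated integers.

Step 1: demand=4,sold=4 ship[2->3]=4 ship[1->2]=3 ship[0->1]=2 prod=4 -> inv=[9 3 9 7]
Step 2: demand=4,sold=4 ship[2->3]=4 ship[1->2]=3 ship[0->1]=2 prod=4 -> inv=[11 2 8 7]
Step 3: demand=4,sold=4 ship[2->3]=4 ship[1->2]=2 ship[0->1]=2 prod=4 -> inv=[13 2 6 7]
Step 4: demand=4,sold=4 ship[2->3]=4 ship[1->2]=2 ship[0->1]=2 prod=4 -> inv=[15 2 4 7]

15 2 4 7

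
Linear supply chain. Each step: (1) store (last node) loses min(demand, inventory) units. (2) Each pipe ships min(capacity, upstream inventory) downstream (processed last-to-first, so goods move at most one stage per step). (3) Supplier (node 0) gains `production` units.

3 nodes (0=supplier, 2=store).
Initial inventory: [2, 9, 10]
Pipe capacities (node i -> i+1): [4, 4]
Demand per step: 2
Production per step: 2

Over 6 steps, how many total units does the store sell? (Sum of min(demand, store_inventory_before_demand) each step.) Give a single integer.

Step 1: sold=2 (running total=2) -> [2 7 12]
Step 2: sold=2 (running total=4) -> [2 5 14]
Step 3: sold=2 (running total=6) -> [2 3 16]
Step 4: sold=2 (running total=8) -> [2 2 17]
Step 5: sold=2 (running total=10) -> [2 2 17]
Step 6: sold=2 (running total=12) -> [2 2 17]

Answer: 12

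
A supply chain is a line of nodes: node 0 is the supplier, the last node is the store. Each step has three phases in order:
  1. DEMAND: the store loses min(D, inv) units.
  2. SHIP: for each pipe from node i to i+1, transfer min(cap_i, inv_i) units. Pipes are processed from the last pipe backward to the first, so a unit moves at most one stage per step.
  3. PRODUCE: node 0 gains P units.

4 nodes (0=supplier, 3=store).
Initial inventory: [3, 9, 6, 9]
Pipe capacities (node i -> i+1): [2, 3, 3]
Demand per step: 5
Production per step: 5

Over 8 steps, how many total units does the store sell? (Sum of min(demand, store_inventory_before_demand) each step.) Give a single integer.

Answer: 30

Derivation:
Step 1: sold=5 (running total=5) -> [6 8 6 7]
Step 2: sold=5 (running total=10) -> [9 7 6 5]
Step 3: sold=5 (running total=15) -> [12 6 6 3]
Step 4: sold=3 (running total=18) -> [15 5 6 3]
Step 5: sold=3 (running total=21) -> [18 4 6 3]
Step 6: sold=3 (running total=24) -> [21 3 6 3]
Step 7: sold=3 (running total=27) -> [24 2 6 3]
Step 8: sold=3 (running total=30) -> [27 2 5 3]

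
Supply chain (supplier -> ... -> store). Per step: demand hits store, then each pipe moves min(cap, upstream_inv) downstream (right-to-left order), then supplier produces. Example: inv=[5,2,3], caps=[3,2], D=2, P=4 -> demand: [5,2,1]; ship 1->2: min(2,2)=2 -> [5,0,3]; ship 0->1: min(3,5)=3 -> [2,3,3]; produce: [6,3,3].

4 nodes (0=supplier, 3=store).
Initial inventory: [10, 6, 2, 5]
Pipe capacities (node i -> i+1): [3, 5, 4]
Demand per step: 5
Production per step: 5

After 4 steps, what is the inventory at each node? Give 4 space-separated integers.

Step 1: demand=5,sold=5 ship[2->3]=2 ship[1->2]=5 ship[0->1]=3 prod=5 -> inv=[12 4 5 2]
Step 2: demand=5,sold=2 ship[2->3]=4 ship[1->2]=4 ship[0->1]=3 prod=5 -> inv=[14 3 5 4]
Step 3: demand=5,sold=4 ship[2->3]=4 ship[1->2]=3 ship[0->1]=3 prod=5 -> inv=[16 3 4 4]
Step 4: demand=5,sold=4 ship[2->3]=4 ship[1->2]=3 ship[0->1]=3 prod=5 -> inv=[18 3 3 4]

18 3 3 4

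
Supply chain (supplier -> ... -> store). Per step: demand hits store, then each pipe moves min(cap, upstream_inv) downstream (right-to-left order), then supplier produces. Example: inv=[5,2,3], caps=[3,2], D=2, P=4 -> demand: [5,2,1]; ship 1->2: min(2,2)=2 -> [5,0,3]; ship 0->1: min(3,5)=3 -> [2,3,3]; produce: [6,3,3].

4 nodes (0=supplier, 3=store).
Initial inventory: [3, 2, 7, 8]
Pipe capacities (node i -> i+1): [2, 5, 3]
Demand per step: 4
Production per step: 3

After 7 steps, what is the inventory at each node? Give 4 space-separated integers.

Step 1: demand=4,sold=4 ship[2->3]=3 ship[1->2]=2 ship[0->1]=2 prod=3 -> inv=[4 2 6 7]
Step 2: demand=4,sold=4 ship[2->3]=3 ship[1->2]=2 ship[0->1]=2 prod=3 -> inv=[5 2 5 6]
Step 3: demand=4,sold=4 ship[2->3]=3 ship[1->2]=2 ship[0->1]=2 prod=3 -> inv=[6 2 4 5]
Step 4: demand=4,sold=4 ship[2->3]=3 ship[1->2]=2 ship[0->1]=2 prod=3 -> inv=[7 2 3 4]
Step 5: demand=4,sold=4 ship[2->3]=3 ship[1->2]=2 ship[0->1]=2 prod=3 -> inv=[8 2 2 3]
Step 6: demand=4,sold=3 ship[2->3]=2 ship[1->2]=2 ship[0->1]=2 prod=3 -> inv=[9 2 2 2]
Step 7: demand=4,sold=2 ship[2->3]=2 ship[1->2]=2 ship[0->1]=2 prod=3 -> inv=[10 2 2 2]

10 2 2 2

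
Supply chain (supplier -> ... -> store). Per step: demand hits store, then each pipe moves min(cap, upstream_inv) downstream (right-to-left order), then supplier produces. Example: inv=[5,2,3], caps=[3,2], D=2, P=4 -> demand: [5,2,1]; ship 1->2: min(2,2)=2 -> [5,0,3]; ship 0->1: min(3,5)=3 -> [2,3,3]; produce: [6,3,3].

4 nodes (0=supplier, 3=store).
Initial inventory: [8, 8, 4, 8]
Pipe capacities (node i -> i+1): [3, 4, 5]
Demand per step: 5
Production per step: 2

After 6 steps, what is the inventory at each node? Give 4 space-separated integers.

Step 1: demand=5,sold=5 ship[2->3]=4 ship[1->2]=4 ship[0->1]=3 prod=2 -> inv=[7 7 4 7]
Step 2: demand=5,sold=5 ship[2->3]=4 ship[1->2]=4 ship[0->1]=3 prod=2 -> inv=[6 6 4 6]
Step 3: demand=5,sold=5 ship[2->3]=4 ship[1->2]=4 ship[0->1]=3 prod=2 -> inv=[5 5 4 5]
Step 4: demand=5,sold=5 ship[2->3]=4 ship[1->2]=4 ship[0->1]=3 prod=2 -> inv=[4 4 4 4]
Step 5: demand=5,sold=4 ship[2->3]=4 ship[1->2]=4 ship[0->1]=3 prod=2 -> inv=[3 3 4 4]
Step 6: demand=5,sold=4 ship[2->3]=4 ship[1->2]=3 ship[0->1]=3 prod=2 -> inv=[2 3 3 4]

2 3 3 4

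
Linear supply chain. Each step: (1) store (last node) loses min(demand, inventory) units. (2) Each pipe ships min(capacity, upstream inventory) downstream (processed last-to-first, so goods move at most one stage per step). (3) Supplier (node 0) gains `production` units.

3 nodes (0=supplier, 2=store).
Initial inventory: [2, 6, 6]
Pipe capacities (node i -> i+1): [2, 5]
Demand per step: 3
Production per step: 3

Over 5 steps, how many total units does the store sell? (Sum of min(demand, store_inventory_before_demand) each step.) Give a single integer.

Step 1: sold=3 (running total=3) -> [3 3 8]
Step 2: sold=3 (running total=6) -> [4 2 8]
Step 3: sold=3 (running total=9) -> [5 2 7]
Step 4: sold=3 (running total=12) -> [6 2 6]
Step 5: sold=3 (running total=15) -> [7 2 5]

Answer: 15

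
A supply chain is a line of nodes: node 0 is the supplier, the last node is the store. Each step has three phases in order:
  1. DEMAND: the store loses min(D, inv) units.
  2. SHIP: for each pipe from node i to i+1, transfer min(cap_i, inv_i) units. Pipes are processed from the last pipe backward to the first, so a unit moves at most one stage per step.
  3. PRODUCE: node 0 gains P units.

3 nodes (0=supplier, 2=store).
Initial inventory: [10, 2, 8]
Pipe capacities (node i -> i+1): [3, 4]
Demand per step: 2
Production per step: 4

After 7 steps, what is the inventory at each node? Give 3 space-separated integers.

Step 1: demand=2,sold=2 ship[1->2]=2 ship[0->1]=3 prod=4 -> inv=[11 3 8]
Step 2: demand=2,sold=2 ship[1->2]=3 ship[0->1]=3 prod=4 -> inv=[12 3 9]
Step 3: demand=2,sold=2 ship[1->2]=3 ship[0->1]=3 prod=4 -> inv=[13 3 10]
Step 4: demand=2,sold=2 ship[1->2]=3 ship[0->1]=3 prod=4 -> inv=[14 3 11]
Step 5: demand=2,sold=2 ship[1->2]=3 ship[0->1]=3 prod=4 -> inv=[15 3 12]
Step 6: demand=2,sold=2 ship[1->2]=3 ship[0->1]=3 prod=4 -> inv=[16 3 13]
Step 7: demand=2,sold=2 ship[1->2]=3 ship[0->1]=3 prod=4 -> inv=[17 3 14]

17 3 14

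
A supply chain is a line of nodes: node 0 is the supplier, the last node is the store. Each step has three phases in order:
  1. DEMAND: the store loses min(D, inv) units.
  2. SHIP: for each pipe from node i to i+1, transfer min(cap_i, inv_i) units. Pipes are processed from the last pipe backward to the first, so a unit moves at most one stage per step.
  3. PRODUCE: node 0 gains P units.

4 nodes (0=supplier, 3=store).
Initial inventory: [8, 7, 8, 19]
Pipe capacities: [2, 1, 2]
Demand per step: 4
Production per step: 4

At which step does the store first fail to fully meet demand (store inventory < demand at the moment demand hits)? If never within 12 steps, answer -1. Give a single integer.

Step 1: demand=4,sold=4 ship[2->3]=2 ship[1->2]=1 ship[0->1]=2 prod=4 -> [10 8 7 17]
Step 2: demand=4,sold=4 ship[2->3]=2 ship[1->2]=1 ship[0->1]=2 prod=4 -> [12 9 6 15]
Step 3: demand=4,sold=4 ship[2->3]=2 ship[1->2]=1 ship[0->1]=2 prod=4 -> [14 10 5 13]
Step 4: demand=4,sold=4 ship[2->3]=2 ship[1->2]=1 ship[0->1]=2 prod=4 -> [16 11 4 11]
Step 5: demand=4,sold=4 ship[2->3]=2 ship[1->2]=1 ship[0->1]=2 prod=4 -> [18 12 3 9]
Step 6: demand=4,sold=4 ship[2->3]=2 ship[1->2]=1 ship[0->1]=2 prod=4 -> [20 13 2 7]
Step 7: demand=4,sold=4 ship[2->3]=2 ship[1->2]=1 ship[0->1]=2 prod=4 -> [22 14 1 5]
Step 8: demand=4,sold=4 ship[2->3]=1 ship[1->2]=1 ship[0->1]=2 prod=4 -> [24 15 1 2]
Step 9: demand=4,sold=2 ship[2->3]=1 ship[1->2]=1 ship[0->1]=2 prod=4 -> [26 16 1 1]
Step 10: demand=4,sold=1 ship[2->3]=1 ship[1->2]=1 ship[0->1]=2 prod=4 -> [28 17 1 1]
Step 11: demand=4,sold=1 ship[2->3]=1 ship[1->2]=1 ship[0->1]=2 prod=4 -> [30 18 1 1]
Step 12: demand=4,sold=1 ship[2->3]=1 ship[1->2]=1 ship[0->1]=2 prod=4 -> [32 19 1 1]
First stockout at step 9

9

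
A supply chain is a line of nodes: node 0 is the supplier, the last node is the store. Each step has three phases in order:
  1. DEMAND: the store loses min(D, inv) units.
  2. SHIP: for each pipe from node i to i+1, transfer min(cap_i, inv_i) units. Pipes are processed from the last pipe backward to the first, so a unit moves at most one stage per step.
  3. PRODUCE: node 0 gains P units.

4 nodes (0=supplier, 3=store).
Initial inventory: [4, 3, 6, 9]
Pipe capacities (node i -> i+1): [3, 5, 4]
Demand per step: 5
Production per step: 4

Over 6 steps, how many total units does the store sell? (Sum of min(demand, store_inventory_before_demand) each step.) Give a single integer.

Answer: 27

Derivation:
Step 1: sold=5 (running total=5) -> [5 3 5 8]
Step 2: sold=5 (running total=10) -> [6 3 4 7]
Step 3: sold=5 (running total=15) -> [7 3 3 6]
Step 4: sold=5 (running total=20) -> [8 3 3 4]
Step 5: sold=4 (running total=24) -> [9 3 3 3]
Step 6: sold=3 (running total=27) -> [10 3 3 3]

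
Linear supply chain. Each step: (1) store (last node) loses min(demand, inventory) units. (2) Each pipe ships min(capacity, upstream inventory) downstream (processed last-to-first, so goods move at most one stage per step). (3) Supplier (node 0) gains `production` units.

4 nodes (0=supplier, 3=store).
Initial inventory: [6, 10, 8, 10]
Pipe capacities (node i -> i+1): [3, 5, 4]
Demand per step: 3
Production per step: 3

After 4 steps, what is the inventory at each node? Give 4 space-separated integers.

Step 1: demand=3,sold=3 ship[2->3]=4 ship[1->2]=5 ship[0->1]=3 prod=3 -> inv=[6 8 9 11]
Step 2: demand=3,sold=3 ship[2->3]=4 ship[1->2]=5 ship[0->1]=3 prod=3 -> inv=[6 6 10 12]
Step 3: demand=3,sold=3 ship[2->3]=4 ship[1->2]=5 ship[0->1]=3 prod=3 -> inv=[6 4 11 13]
Step 4: demand=3,sold=3 ship[2->3]=4 ship[1->2]=4 ship[0->1]=3 prod=3 -> inv=[6 3 11 14]

6 3 11 14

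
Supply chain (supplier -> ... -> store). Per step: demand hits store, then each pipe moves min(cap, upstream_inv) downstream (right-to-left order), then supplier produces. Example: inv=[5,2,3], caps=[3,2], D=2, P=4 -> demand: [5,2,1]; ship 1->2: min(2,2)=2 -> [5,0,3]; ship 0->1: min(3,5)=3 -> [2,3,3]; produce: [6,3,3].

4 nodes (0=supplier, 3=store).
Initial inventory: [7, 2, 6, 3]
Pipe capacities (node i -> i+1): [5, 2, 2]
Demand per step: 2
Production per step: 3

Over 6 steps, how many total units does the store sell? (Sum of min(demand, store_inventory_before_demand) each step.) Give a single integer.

Answer: 12

Derivation:
Step 1: sold=2 (running total=2) -> [5 5 6 3]
Step 2: sold=2 (running total=4) -> [3 8 6 3]
Step 3: sold=2 (running total=6) -> [3 9 6 3]
Step 4: sold=2 (running total=8) -> [3 10 6 3]
Step 5: sold=2 (running total=10) -> [3 11 6 3]
Step 6: sold=2 (running total=12) -> [3 12 6 3]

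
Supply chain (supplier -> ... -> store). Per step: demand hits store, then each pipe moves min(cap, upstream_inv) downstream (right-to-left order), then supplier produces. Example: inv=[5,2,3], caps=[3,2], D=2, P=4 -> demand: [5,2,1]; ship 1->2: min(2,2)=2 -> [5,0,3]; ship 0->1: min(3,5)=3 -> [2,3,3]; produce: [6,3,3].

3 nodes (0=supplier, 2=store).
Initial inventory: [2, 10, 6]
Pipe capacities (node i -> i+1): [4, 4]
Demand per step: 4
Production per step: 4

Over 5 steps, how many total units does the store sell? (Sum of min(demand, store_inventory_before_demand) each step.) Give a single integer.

Step 1: sold=4 (running total=4) -> [4 8 6]
Step 2: sold=4 (running total=8) -> [4 8 6]
Step 3: sold=4 (running total=12) -> [4 8 6]
Step 4: sold=4 (running total=16) -> [4 8 6]
Step 5: sold=4 (running total=20) -> [4 8 6]

Answer: 20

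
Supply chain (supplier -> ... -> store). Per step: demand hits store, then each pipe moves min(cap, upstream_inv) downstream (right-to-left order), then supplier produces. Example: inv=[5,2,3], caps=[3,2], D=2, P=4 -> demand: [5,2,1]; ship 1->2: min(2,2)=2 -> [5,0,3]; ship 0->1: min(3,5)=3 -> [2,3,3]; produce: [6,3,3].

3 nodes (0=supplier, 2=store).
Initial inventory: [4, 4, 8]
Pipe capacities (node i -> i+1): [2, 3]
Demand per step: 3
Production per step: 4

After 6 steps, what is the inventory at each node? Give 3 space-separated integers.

Step 1: demand=3,sold=3 ship[1->2]=3 ship[0->1]=2 prod=4 -> inv=[6 3 8]
Step 2: demand=3,sold=3 ship[1->2]=3 ship[0->1]=2 prod=4 -> inv=[8 2 8]
Step 3: demand=3,sold=3 ship[1->2]=2 ship[0->1]=2 prod=4 -> inv=[10 2 7]
Step 4: demand=3,sold=3 ship[1->2]=2 ship[0->1]=2 prod=4 -> inv=[12 2 6]
Step 5: demand=3,sold=3 ship[1->2]=2 ship[0->1]=2 prod=4 -> inv=[14 2 5]
Step 6: demand=3,sold=3 ship[1->2]=2 ship[0->1]=2 prod=4 -> inv=[16 2 4]

16 2 4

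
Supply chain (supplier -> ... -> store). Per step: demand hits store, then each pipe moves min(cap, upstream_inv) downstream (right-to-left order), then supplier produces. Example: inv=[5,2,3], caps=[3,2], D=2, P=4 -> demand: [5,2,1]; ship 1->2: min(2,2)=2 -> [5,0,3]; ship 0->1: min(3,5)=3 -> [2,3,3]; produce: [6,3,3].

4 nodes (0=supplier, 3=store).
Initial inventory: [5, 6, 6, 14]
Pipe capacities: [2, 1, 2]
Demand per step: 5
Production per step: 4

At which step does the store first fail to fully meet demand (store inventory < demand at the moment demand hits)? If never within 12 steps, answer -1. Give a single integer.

Step 1: demand=5,sold=5 ship[2->3]=2 ship[1->2]=1 ship[0->1]=2 prod=4 -> [7 7 5 11]
Step 2: demand=5,sold=5 ship[2->3]=2 ship[1->2]=1 ship[0->1]=2 prod=4 -> [9 8 4 8]
Step 3: demand=5,sold=5 ship[2->3]=2 ship[1->2]=1 ship[0->1]=2 prod=4 -> [11 9 3 5]
Step 4: demand=5,sold=5 ship[2->3]=2 ship[1->2]=1 ship[0->1]=2 prod=4 -> [13 10 2 2]
Step 5: demand=5,sold=2 ship[2->3]=2 ship[1->2]=1 ship[0->1]=2 prod=4 -> [15 11 1 2]
Step 6: demand=5,sold=2 ship[2->3]=1 ship[1->2]=1 ship[0->1]=2 prod=4 -> [17 12 1 1]
Step 7: demand=5,sold=1 ship[2->3]=1 ship[1->2]=1 ship[0->1]=2 prod=4 -> [19 13 1 1]
Step 8: demand=5,sold=1 ship[2->3]=1 ship[1->2]=1 ship[0->1]=2 prod=4 -> [21 14 1 1]
Step 9: demand=5,sold=1 ship[2->3]=1 ship[1->2]=1 ship[0->1]=2 prod=4 -> [23 15 1 1]
Step 10: demand=5,sold=1 ship[2->3]=1 ship[1->2]=1 ship[0->1]=2 prod=4 -> [25 16 1 1]
Step 11: demand=5,sold=1 ship[2->3]=1 ship[1->2]=1 ship[0->1]=2 prod=4 -> [27 17 1 1]
Step 12: demand=5,sold=1 ship[2->3]=1 ship[1->2]=1 ship[0->1]=2 prod=4 -> [29 18 1 1]
First stockout at step 5

5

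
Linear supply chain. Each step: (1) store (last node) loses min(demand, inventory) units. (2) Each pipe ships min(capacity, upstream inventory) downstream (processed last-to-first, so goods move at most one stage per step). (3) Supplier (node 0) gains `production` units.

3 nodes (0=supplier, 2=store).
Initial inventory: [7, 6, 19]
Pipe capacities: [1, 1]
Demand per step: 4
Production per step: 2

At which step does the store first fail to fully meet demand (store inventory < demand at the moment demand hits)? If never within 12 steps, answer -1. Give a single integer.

Step 1: demand=4,sold=4 ship[1->2]=1 ship[0->1]=1 prod=2 -> [8 6 16]
Step 2: demand=4,sold=4 ship[1->2]=1 ship[0->1]=1 prod=2 -> [9 6 13]
Step 3: demand=4,sold=4 ship[1->2]=1 ship[0->1]=1 prod=2 -> [10 6 10]
Step 4: demand=4,sold=4 ship[1->2]=1 ship[0->1]=1 prod=2 -> [11 6 7]
Step 5: demand=4,sold=4 ship[1->2]=1 ship[0->1]=1 prod=2 -> [12 6 4]
Step 6: demand=4,sold=4 ship[1->2]=1 ship[0->1]=1 prod=2 -> [13 6 1]
Step 7: demand=4,sold=1 ship[1->2]=1 ship[0->1]=1 prod=2 -> [14 6 1]
Step 8: demand=4,sold=1 ship[1->2]=1 ship[0->1]=1 prod=2 -> [15 6 1]
Step 9: demand=4,sold=1 ship[1->2]=1 ship[0->1]=1 prod=2 -> [16 6 1]
Step 10: demand=4,sold=1 ship[1->2]=1 ship[0->1]=1 prod=2 -> [17 6 1]
Step 11: demand=4,sold=1 ship[1->2]=1 ship[0->1]=1 prod=2 -> [18 6 1]
Step 12: demand=4,sold=1 ship[1->2]=1 ship[0->1]=1 prod=2 -> [19 6 1]
First stockout at step 7

7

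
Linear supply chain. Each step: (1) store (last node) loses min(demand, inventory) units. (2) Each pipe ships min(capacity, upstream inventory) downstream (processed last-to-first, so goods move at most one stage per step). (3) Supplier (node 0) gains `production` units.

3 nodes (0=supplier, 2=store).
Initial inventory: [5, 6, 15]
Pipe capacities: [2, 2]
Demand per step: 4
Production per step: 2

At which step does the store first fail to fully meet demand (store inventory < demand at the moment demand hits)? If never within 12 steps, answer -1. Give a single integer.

Step 1: demand=4,sold=4 ship[1->2]=2 ship[0->1]=2 prod=2 -> [5 6 13]
Step 2: demand=4,sold=4 ship[1->2]=2 ship[0->1]=2 prod=2 -> [5 6 11]
Step 3: demand=4,sold=4 ship[1->2]=2 ship[0->1]=2 prod=2 -> [5 6 9]
Step 4: demand=4,sold=4 ship[1->2]=2 ship[0->1]=2 prod=2 -> [5 6 7]
Step 5: demand=4,sold=4 ship[1->2]=2 ship[0->1]=2 prod=2 -> [5 6 5]
Step 6: demand=4,sold=4 ship[1->2]=2 ship[0->1]=2 prod=2 -> [5 6 3]
Step 7: demand=4,sold=3 ship[1->2]=2 ship[0->1]=2 prod=2 -> [5 6 2]
Step 8: demand=4,sold=2 ship[1->2]=2 ship[0->1]=2 prod=2 -> [5 6 2]
Step 9: demand=4,sold=2 ship[1->2]=2 ship[0->1]=2 prod=2 -> [5 6 2]
Step 10: demand=4,sold=2 ship[1->2]=2 ship[0->1]=2 prod=2 -> [5 6 2]
Step 11: demand=4,sold=2 ship[1->2]=2 ship[0->1]=2 prod=2 -> [5 6 2]
Step 12: demand=4,sold=2 ship[1->2]=2 ship[0->1]=2 prod=2 -> [5 6 2]
First stockout at step 7

7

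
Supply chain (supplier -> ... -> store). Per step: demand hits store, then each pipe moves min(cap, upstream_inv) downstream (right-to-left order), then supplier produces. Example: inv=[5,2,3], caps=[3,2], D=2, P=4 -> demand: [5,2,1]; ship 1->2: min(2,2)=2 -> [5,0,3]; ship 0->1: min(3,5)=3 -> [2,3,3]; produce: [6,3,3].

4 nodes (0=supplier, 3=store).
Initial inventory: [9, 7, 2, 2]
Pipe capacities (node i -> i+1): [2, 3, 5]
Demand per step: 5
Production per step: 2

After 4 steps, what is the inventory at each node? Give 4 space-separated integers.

Step 1: demand=5,sold=2 ship[2->3]=2 ship[1->2]=3 ship[0->1]=2 prod=2 -> inv=[9 6 3 2]
Step 2: demand=5,sold=2 ship[2->3]=3 ship[1->2]=3 ship[0->1]=2 prod=2 -> inv=[9 5 3 3]
Step 3: demand=5,sold=3 ship[2->3]=3 ship[1->2]=3 ship[0->1]=2 prod=2 -> inv=[9 4 3 3]
Step 4: demand=5,sold=3 ship[2->3]=3 ship[1->2]=3 ship[0->1]=2 prod=2 -> inv=[9 3 3 3]

9 3 3 3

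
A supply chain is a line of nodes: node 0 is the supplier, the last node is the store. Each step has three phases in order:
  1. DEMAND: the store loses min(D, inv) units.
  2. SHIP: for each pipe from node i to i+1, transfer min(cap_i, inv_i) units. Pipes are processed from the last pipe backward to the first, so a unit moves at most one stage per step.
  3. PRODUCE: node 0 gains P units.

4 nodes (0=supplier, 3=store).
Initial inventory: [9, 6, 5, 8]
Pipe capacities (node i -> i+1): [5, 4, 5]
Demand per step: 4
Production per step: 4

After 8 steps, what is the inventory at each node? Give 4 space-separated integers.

Step 1: demand=4,sold=4 ship[2->3]=5 ship[1->2]=4 ship[0->1]=5 prod=4 -> inv=[8 7 4 9]
Step 2: demand=4,sold=4 ship[2->3]=4 ship[1->2]=4 ship[0->1]=5 prod=4 -> inv=[7 8 4 9]
Step 3: demand=4,sold=4 ship[2->3]=4 ship[1->2]=4 ship[0->1]=5 prod=4 -> inv=[6 9 4 9]
Step 4: demand=4,sold=4 ship[2->3]=4 ship[1->2]=4 ship[0->1]=5 prod=4 -> inv=[5 10 4 9]
Step 5: demand=4,sold=4 ship[2->3]=4 ship[1->2]=4 ship[0->1]=5 prod=4 -> inv=[4 11 4 9]
Step 6: demand=4,sold=4 ship[2->3]=4 ship[1->2]=4 ship[0->1]=4 prod=4 -> inv=[4 11 4 9]
Step 7: demand=4,sold=4 ship[2->3]=4 ship[1->2]=4 ship[0->1]=4 prod=4 -> inv=[4 11 4 9]
Step 8: demand=4,sold=4 ship[2->3]=4 ship[1->2]=4 ship[0->1]=4 prod=4 -> inv=[4 11 4 9]

4 11 4 9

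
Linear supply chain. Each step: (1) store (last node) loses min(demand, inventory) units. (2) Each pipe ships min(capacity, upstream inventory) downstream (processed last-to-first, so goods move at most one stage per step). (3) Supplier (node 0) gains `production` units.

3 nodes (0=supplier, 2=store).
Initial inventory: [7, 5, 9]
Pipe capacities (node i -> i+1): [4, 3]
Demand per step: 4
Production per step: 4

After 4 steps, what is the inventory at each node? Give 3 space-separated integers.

Step 1: demand=4,sold=4 ship[1->2]=3 ship[0->1]=4 prod=4 -> inv=[7 6 8]
Step 2: demand=4,sold=4 ship[1->2]=3 ship[0->1]=4 prod=4 -> inv=[7 7 7]
Step 3: demand=4,sold=4 ship[1->2]=3 ship[0->1]=4 prod=4 -> inv=[7 8 6]
Step 4: demand=4,sold=4 ship[1->2]=3 ship[0->1]=4 prod=4 -> inv=[7 9 5]

7 9 5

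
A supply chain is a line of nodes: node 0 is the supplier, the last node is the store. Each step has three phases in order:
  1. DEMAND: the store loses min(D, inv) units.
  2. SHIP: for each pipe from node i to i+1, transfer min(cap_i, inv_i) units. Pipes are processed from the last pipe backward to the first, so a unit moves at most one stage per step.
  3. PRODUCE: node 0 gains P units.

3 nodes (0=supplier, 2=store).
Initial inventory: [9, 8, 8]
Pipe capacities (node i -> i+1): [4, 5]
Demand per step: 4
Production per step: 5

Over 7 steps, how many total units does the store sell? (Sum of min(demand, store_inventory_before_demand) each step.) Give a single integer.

Answer: 28

Derivation:
Step 1: sold=4 (running total=4) -> [10 7 9]
Step 2: sold=4 (running total=8) -> [11 6 10]
Step 3: sold=4 (running total=12) -> [12 5 11]
Step 4: sold=4 (running total=16) -> [13 4 12]
Step 5: sold=4 (running total=20) -> [14 4 12]
Step 6: sold=4 (running total=24) -> [15 4 12]
Step 7: sold=4 (running total=28) -> [16 4 12]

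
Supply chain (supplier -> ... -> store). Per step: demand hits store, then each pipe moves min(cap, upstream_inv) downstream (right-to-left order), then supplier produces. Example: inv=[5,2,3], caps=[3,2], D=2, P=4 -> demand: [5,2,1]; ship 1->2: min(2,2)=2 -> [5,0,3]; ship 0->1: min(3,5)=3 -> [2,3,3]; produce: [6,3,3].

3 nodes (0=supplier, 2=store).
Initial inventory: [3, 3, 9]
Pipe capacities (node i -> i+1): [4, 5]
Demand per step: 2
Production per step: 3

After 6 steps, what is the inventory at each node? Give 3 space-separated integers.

Step 1: demand=2,sold=2 ship[1->2]=3 ship[0->1]=3 prod=3 -> inv=[3 3 10]
Step 2: demand=2,sold=2 ship[1->2]=3 ship[0->1]=3 prod=3 -> inv=[3 3 11]
Step 3: demand=2,sold=2 ship[1->2]=3 ship[0->1]=3 prod=3 -> inv=[3 3 12]
Step 4: demand=2,sold=2 ship[1->2]=3 ship[0->1]=3 prod=3 -> inv=[3 3 13]
Step 5: demand=2,sold=2 ship[1->2]=3 ship[0->1]=3 prod=3 -> inv=[3 3 14]
Step 6: demand=2,sold=2 ship[1->2]=3 ship[0->1]=3 prod=3 -> inv=[3 3 15]

3 3 15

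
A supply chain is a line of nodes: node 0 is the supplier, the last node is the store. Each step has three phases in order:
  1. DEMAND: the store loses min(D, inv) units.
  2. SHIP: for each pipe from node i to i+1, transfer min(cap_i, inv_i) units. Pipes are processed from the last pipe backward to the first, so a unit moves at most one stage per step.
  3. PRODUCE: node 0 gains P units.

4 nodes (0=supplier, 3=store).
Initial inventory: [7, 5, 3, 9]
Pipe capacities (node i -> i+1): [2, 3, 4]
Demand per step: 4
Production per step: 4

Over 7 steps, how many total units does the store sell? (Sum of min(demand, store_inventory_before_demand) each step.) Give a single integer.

Answer: 25

Derivation:
Step 1: sold=4 (running total=4) -> [9 4 3 8]
Step 2: sold=4 (running total=8) -> [11 3 3 7]
Step 3: sold=4 (running total=12) -> [13 2 3 6]
Step 4: sold=4 (running total=16) -> [15 2 2 5]
Step 5: sold=4 (running total=20) -> [17 2 2 3]
Step 6: sold=3 (running total=23) -> [19 2 2 2]
Step 7: sold=2 (running total=25) -> [21 2 2 2]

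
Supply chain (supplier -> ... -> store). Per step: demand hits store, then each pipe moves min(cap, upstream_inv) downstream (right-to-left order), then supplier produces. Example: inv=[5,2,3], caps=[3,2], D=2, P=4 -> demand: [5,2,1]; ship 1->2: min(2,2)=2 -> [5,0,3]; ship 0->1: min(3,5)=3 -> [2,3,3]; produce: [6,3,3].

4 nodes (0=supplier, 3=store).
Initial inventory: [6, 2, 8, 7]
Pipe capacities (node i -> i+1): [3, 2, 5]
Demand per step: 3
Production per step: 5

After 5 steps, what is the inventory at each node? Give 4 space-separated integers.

Step 1: demand=3,sold=3 ship[2->3]=5 ship[1->2]=2 ship[0->1]=3 prod=5 -> inv=[8 3 5 9]
Step 2: demand=3,sold=3 ship[2->3]=5 ship[1->2]=2 ship[0->1]=3 prod=5 -> inv=[10 4 2 11]
Step 3: demand=3,sold=3 ship[2->3]=2 ship[1->2]=2 ship[0->1]=3 prod=5 -> inv=[12 5 2 10]
Step 4: demand=3,sold=3 ship[2->3]=2 ship[1->2]=2 ship[0->1]=3 prod=5 -> inv=[14 6 2 9]
Step 5: demand=3,sold=3 ship[2->3]=2 ship[1->2]=2 ship[0->1]=3 prod=5 -> inv=[16 7 2 8]

16 7 2 8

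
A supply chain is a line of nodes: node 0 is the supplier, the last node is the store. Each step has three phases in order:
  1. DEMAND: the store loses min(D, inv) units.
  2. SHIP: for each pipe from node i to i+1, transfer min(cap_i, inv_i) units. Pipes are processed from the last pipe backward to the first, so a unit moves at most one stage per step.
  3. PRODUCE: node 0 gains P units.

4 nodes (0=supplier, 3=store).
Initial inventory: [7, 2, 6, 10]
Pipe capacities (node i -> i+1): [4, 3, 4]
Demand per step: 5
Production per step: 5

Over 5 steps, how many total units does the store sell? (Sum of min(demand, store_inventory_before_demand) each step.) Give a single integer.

Step 1: sold=5 (running total=5) -> [8 4 4 9]
Step 2: sold=5 (running total=10) -> [9 5 3 8]
Step 3: sold=5 (running total=15) -> [10 6 3 6]
Step 4: sold=5 (running total=20) -> [11 7 3 4]
Step 5: sold=4 (running total=24) -> [12 8 3 3]

Answer: 24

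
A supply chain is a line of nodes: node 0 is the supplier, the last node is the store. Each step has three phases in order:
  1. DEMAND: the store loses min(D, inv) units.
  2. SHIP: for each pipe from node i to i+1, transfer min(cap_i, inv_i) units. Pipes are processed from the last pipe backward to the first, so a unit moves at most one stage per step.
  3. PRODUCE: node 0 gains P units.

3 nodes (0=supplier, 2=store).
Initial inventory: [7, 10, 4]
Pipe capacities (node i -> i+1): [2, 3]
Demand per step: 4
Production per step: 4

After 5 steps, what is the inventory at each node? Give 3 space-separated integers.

Step 1: demand=4,sold=4 ship[1->2]=3 ship[0->1]=2 prod=4 -> inv=[9 9 3]
Step 2: demand=4,sold=3 ship[1->2]=3 ship[0->1]=2 prod=4 -> inv=[11 8 3]
Step 3: demand=4,sold=3 ship[1->2]=3 ship[0->1]=2 prod=4 -> inv=[13 7 3]
Step 4: demand=4,sold=3 ship[1->2]=3 ship[0->1]=2 prod=4 -> inv=[15 6 3]
Step 5: demand=4,sold=3 ship[1->2]=3 ship[0->1]=2 prod=4 -> inv=[17 5 3]

17 5 3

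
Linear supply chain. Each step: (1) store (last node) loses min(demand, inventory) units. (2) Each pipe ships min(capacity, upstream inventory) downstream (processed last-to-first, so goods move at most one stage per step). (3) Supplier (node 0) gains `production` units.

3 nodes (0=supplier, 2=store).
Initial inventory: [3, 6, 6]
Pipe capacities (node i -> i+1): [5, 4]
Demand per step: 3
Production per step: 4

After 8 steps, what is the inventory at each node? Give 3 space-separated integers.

Step 1: demand=3,sold=3 ship[1->2]=4 ship[0->1]=3 prod=4 -> inv=[4 5 7]
Step 2: demand=3,sold=3 ship[1->2]=4 ship[0->1]=4 prod=4 -> inv=[4 5 8]
Step 3: demand=3,sold=3 ship[1->2]=4 ship[0->1]=4 prod=4 -> inv=[4 5 9]
Step 4: demand=3,sold=3 ship[1->2]=4 ship[0->1]=4 prod=4 -> inv=[4 5 10]
Step 5: demand=3,sold=3 ship[1->2]=4 ship[0->1]=4 prod=4 -> inv=[4 5 11]
Step 6: demand=3,sold=3 ship[1->2]=4 ship[0->1]=4 prod=4 -> inv=[4 5 12]
Step 7: demand=3,sold=3 ship[1->2]=4 ship[0->1]=4 prod=4 -> inv=[4 5 13]
Step 8: demand=3,sold=3 ship[1->2]=4 ship[0->1]=4 prod=4 -> inv=[4 5 14]

4 5 14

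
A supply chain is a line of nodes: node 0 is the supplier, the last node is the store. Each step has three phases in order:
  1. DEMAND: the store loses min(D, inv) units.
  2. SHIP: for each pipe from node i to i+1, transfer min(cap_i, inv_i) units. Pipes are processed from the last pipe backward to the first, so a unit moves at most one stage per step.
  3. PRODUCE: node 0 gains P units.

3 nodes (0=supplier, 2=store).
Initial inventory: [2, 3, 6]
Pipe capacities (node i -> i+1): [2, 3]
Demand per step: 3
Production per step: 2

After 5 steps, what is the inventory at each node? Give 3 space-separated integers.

Step 1: demand=3,sold=3 ship[1->2]=3 ship[0->1]=2 prod=2 -> inv=[2 2 6]
Step 2: demand=3,sold=3 ship[1->2]=2 ship[0->1]=2 prod=2 -> inv=[2 2 5]
Step 3: demand=3,sold=3 ship[1->2]=2 ship[0->1]=2 prod=2 -> inv=[2 2 4]
Step 4: demand=3,sold=3 ship[1->2]=2 ship[0->1]=2 prod=2 -> inv=[2 2 3]
Step 5: demand=3,sold=3 ship[1->2]=2 ship[0->1]=2 prod=2 -> inv=[2 2 2]

2 2 2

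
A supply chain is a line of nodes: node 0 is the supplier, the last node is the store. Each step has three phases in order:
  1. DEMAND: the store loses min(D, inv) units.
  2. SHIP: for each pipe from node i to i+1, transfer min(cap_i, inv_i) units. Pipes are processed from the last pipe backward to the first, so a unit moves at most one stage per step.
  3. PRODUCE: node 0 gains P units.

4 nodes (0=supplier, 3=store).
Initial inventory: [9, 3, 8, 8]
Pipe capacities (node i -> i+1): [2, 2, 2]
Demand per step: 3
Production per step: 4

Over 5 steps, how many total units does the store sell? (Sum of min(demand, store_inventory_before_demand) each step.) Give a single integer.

Step 1: sold=3 (running total=3) -> [11 3 8 7]
Step 2: sold=3 (running total=6) -> [13 3 8 6]
Step 3: sold=3 (running total=9) -> [15 3 8 5]
Step 4: sold=3 (running total=12) -> [17 3 8 4]
Step 5: sold=3 (running total=15) -> [19 3 8 3]

Answer: 15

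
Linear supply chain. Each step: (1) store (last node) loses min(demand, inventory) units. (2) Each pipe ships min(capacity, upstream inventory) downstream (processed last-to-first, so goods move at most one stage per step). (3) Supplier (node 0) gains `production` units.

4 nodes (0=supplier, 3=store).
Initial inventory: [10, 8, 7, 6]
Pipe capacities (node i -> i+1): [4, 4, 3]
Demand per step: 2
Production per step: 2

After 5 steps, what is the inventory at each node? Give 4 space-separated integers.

Step 1: demand=2,sold=2 ship[2->3]=3 ship[1->2]=4 ship[0->1]=4 prod=2 -> inv=[8 8 8 7]
Step 2: demand=2,sold=2 ship[2->3]=3 ship[1->2]=4 ship[0->1]=4 prod=2 -> inv=[6 8 9 8]
Step 3: demand=2,sold=2 ship[2->3]=3 ship[1->2]=4 ship[0->1]=4 prod=2 -> inv=[4 8 10 9]
Step 4: demand=2,sold=2 ship[2->3]=3 ship[1->2]=4 ship[0->1]=4 prod=2 -> inv=[2 8 11 10]
Step 5: demand=2,sold=2 ship[2->3]=3 ship[1->2]=4 ship[0->1]=2 prod=2 -> inv=[2 6 12 11]

2 6 12 11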